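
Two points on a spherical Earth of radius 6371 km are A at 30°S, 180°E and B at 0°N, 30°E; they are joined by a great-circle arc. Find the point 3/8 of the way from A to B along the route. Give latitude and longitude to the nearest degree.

≈ 49°S, 115°E

From cos δ = sin φ₁ sin φ₂ + cos φ₁ cos φ₂ cos Δλ, the central angle is δ ≈ 2.419 rad (138.6°).
Interpolate at f = 3/8 with slerp weights a = sin((1−f)δ)/sin δ ≈ 1.509, b = sin(fδ)/sin δ ≈ 1.191.
p = a·p₁ + b·p₂ ≈ (-0.276, 0.595, -0.755); φ = arcsin(p_z) ≈ -48.99°, λ = atan2(p_y, p_x) ≈ 114.84°.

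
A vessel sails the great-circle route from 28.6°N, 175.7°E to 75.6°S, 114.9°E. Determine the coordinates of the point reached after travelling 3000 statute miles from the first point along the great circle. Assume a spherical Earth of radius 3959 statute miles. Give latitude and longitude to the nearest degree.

Write both endpoints as unit vectors p₁, p₂ with components (cos φ cos λ, cos φ sin λ, sin φ).
The central angle between the endpoints is δ = arccos(p₁·p₂) ≈ 1.936 rad (110.9°). The total great-circle distance is δ·R ≈ 1.936 × 3959 ≈ 7665 mi, so the target fraction is f = 3000/7665 ≈ 0.391.
Interpolate at f ≈ 0.391 with slerp weights a = sin((1−f)δ)/sin δ ≈ 0.989, b = sin(fδ)/sin δ ≈ 0.736.
p = a·p₁ + b·p₂ ≈ (-0.943, 0.231, -0.239); φ = arcsin(p_z) ≈ -13.84°, λ = atan2(p_y, p_x) ≈ 166.23°.

≈ 14°S, 166°E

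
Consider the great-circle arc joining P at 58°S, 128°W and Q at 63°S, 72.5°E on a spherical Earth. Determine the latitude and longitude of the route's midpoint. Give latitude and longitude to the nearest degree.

The haversine formula gives a central angle δ ≈ 1.012 rad (58.0°) between the endpoints.
Interpolate at f = 1/2 with slerp weights a = sin((1−f)δ)/sin δ ≈ 0.572, b = sin(fδ)/sin δ ≈ 0.572.
p = a·p₁ + b·p₂ ≈ (-0.108, 0.009, -0.994); φ = arcsin(p_z) ≈ -83.75°, λ = atan2(p_y, p_x) ≈ 175.36°.

≈ 84°S, 175°E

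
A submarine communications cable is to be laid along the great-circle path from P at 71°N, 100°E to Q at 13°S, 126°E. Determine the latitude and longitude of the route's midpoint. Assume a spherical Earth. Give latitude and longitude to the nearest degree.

≈ 29°N, 120°E

Write both endpoints as unit vectors p₁, p₂ with components (cos φ cos λ, cos φ sin λ, sin φ).
The central angle between the endpoints is δ = arccos(p₁·p₂) ≈ 1.498 rad (85.8°).
Interpolate at f = 1/2 with slerp weights a = sin((1−f)δ)/sin δ ≈ 0.683, b = sin(fδ)/sin δ ≈ 0.683.
p = a·p₁ + b·p₂ ≈ (-0.430, 0.757, 0.492); φ = arcsin(p_z) ≈ 29.47°, λ = atan2(p_y, p_x) ≈ 119.57°.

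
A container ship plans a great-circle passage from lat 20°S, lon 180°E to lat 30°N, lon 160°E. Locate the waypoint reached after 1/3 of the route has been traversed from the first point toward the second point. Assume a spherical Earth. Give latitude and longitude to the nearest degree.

Convert each endpoint to a unit vector on the sphere (x = cos φ cos λ, y = cos φ sin λ, z = sin φ).
The central angle between the endpoints is δ = arccos(p₁·p₂) ≈ 0.935 rad (53.6°).
Interpolate at f = 1/3 with slerp weights a = sin((1−f)δ)/sin δ ≈ 0.726, b = sin(fδ)/sin δ ≈ 0.381.
p = a·p₁ + b·p₂ ≈ (-0.992, 0.113, -0.058); φ = arcsin(p_z) ≈ -3.30°, λ = atan2(p_y, p_x) ≈ 173.51°.

≈ lat 3°S, lon 174°E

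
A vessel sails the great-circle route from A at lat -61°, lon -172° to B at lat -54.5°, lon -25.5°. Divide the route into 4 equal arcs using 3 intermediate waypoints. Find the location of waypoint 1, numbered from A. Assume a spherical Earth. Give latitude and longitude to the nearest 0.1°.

Convert each endpoint to a unit vector on the sphere (x = cos φ cos λ, y = cos φ sin λ, z = sin φ).
The central angle between the endpoints is δ = arccos(p₁·p₂) ≈ 1.073 rad (61.5°).
Interpolate at f = 1/4 with slerp weights a = sin((1−f)δ)/sin δ ≈ 0.820, b = sin(fδ)/sin δ ≈ 0.302.
p = a·p₁ + b·p₂ ≈ (-0.236, -0.131, -0.963); φ = arcsin(p_z) ≈ -74.36°, λ = atan2(p_y, p_x) ≈ -150.98°.

≈ lat -74.4°, lon -151.0°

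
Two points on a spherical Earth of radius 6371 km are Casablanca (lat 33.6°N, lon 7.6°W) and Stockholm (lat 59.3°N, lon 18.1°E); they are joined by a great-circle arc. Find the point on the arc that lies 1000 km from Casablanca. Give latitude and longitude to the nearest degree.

≈ lat 42°N, lon 2°W

Convert each endpoint to a unit vector on the sphere (x = cos φ cos λ, y = cos φ sin λ, z = sin φ).
The central angle between the endpoints is δ = arccos(p₁·p₂) ≈ 0.537 rad (30.8°). The total great-circle distance is δ·R ≈ 0.537 × 6371 ≈ 3424 km, so the target fraction is f = 1000/3424 ≈ 0.292.
Interpolate at f ≈ 0.292 with slerp weights a = sin((1−f)δ)/sin δ ≈ 0.725, b = sin(fδ)/sin δ ≈ 0.305.
p = a·p₁ + b·p₂ ≈ (0.747, -0.031, 0.664); φ = arcsin(p_z) ≈ 41.60°, λ = atan2(p_y, p_x) ≈ -2.41°.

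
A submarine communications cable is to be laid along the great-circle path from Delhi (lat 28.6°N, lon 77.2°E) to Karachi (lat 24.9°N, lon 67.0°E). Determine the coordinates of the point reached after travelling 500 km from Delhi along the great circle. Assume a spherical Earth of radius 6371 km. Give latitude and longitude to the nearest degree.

Write both endpoints as unit vectors p₁, p₂ with components (cos φ cos λ, cos φ sin λ, sin φ).
The central angle between the endpoints is δ = arccos(p₁·p₂) ≈ 0.172 rad (9.8°). The total great-circle distance is δ·R ≈ 0.172 × 6371 ≈ 1093 km, so the target fraction is f = 500/1093 ≈ 0.458.
Interpolate at f ≈ 0.458 with slerp weights a = sin((1−f)δ)/sin δ ≈ 0.544, b = sin(fδ)/sin δ ≈ 0.459.
p = a·p₁ + b·p₂ ≈ (0.269, 0.850, 0.454); φ = arcsin(p_z) ≈ 27.00°, λ = atan2(p_y, p_x) ≈ 72.45°.

≈ lat 27°N, lon 72°E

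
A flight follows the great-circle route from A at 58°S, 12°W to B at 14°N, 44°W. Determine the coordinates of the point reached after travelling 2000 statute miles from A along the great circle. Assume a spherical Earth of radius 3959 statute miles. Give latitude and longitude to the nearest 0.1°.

≈ 31.6°S, 29.5°W

Convert each endpoint to a unit vector on the sphere (x = cos φ cos λ, y = cos φ sin λ, z = sin φ).
The central angle between the endpoints is δ = arccos(p₁·p₂) ≈ 1.338 rad (76.7°). The total great-circle distance is δ·R ≈ 1.338 × 3959 ≈ 5296 mi, so the target fraction is f = 2000/5296 ≈ 0.378.
Interpolate at f ≈ 0.378 with slerp weights a = sin((1−f)δ)/sin δ ≈ 0.760, b = sin(fδ)/sin δ ≈ 0.497.
p = a·p₁ + b·p₂ ≈ (0.741, -0.419, -0.524); φ = arcsin(p_z) ≈ -31.63°, λ = atan2(p_y, p_x) ≈ -29.48°.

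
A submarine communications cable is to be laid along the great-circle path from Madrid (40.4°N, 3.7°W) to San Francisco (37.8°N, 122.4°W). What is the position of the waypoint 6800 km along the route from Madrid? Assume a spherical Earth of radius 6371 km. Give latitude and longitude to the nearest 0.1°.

≈ (52.3°N, 97.4°W)

The haversine formula gives a central angle δ ≈ 1.462 rad (83.8°) between the endpoints. The total great-circle distance is δ·R ≈ 1.462 × 6371 ≈ 9316 km, so the target fraction is f = 6800/9316 ≈ 0.730.
Interpolate at f ≈ 0.730 with slerp weights a = sin((1−f)δ)/sin δ ≈ 0.387, b = sin(fδ)/sin δ ≈ 0.881.
p = a·p₁ + b·p₂ ≈ (-0.079, -0.607, 0.791); φ = arcsin(p_z) ≈ 52.27°, λ = atan2(p_y, p_x) ≈ -97.41°.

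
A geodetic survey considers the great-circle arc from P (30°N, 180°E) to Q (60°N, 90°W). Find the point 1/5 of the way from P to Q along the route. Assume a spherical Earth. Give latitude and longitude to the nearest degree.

≈ (40°N, 171°W)

The haversine formula gives a central angle δ ≈ 1.123 rad (64.3°) between the endpoints.
Interpolate at f = 1/5 with slerp weights a = sin((1−f)δ)/sin δ ≈ 0.868, b = sin(fδ)/sin δ ≈ 0.247.
p = a·p₁ + b·p₂ ≈ (-0.752, -0.124, 0.648); φ = arcsin(p_z) ≈ 40.39°, λ = atan2(p_y, p_x) ≈ -170.67°.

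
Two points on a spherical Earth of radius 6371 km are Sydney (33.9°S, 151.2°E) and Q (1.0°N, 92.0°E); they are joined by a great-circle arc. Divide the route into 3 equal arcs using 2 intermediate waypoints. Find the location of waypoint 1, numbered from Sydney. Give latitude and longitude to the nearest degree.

Write both endpoints as unit vectors p₁, p₂ with components (cos φ cos λ, cos φ sin λ, sin φ).
The central angle between the endpoints is δ = arccos(p₁·p₂) ≈ 1.143 rad (65.5°).
Interpolate at f = 1/3 with slerp weights a = sin((1−f)δ)/sin δ ≈ 0.759, b = sin(fδ)/sin δ ≈ 0.409.
p = a·p₁ + b·p₂ ≈ (-0.566, 0.712, -0.416); φ = arcsin(p_z) ≈ -24.58°, λ = atan2(p_y, p_x) ≈ 128.50°.

≈ (25°S, 128°E)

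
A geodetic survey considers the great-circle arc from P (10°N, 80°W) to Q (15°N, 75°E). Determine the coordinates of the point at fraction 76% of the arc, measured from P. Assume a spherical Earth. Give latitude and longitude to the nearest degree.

≈ (36°N, 44°E)

From cos δ = sin φ₁ sin φ₂ + cos φ₁ cos φ₂ cos Δλ, the central angle is δ ≈ 2.527 rad (144.8°).
Interpolate at f = 0.76 with slerp weights a = sin((1−f)δ)/sin δ ≈ 0.989, b = sin(fδ)/sin δ ≈ 1.630.
p = a·p₁ + b·p₂ ≈ (0.577, 0.561, 0.594); φ = arcsin(p_z) ≈ 36.41°, λ = atan2(p_y, p_x) ≈ 44.24°.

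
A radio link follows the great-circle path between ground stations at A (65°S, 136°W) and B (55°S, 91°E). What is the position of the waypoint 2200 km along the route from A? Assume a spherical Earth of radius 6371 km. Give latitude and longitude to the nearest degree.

≈ (77°S, 172°E)

The haversine formula gives a central angle δ ≈ 0.956 rad (54.8°) between the endpoints. The total great-circle distance is δ·R ≈ 0.956 × 6371 ≈ 6088 km, so the target fraction is f = 2200/6088 ≈ 0.361.
Interpolate at f ≈ 0.361 with slerp weights a = sin((1−f)δ)/sin δ ≈ 0.702, b = sin(fδ)/sin δ ≈ 0.414.
p = a·p₁ + b·p₂ ≈ (-0.217, 0.032, -0.976); φ = arcsin(p_z) ≈ -77.30°, λ = atan2(p_y, p_x) ≈ 171.72°.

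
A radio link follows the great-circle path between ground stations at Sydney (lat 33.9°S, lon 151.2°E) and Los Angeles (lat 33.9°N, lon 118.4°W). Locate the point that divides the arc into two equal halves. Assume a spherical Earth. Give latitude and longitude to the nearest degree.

≈ lat 0°N, lon 164°W

Write both endpoints as unit vectors p₁, p₂ with components (cos φ cos λ, cos φ sin λ, sin φ).
The central angle between the endpoints is δ = arccos(p₁·p₂) ≈ 1.892 rad (108.4°).
Interpolate at f = 1/2 with slerp weights a = sin((1−f)δ)/sin δ ≈ 0.855, b = sin(fδ)/sin δ ≈ 0.855.
p = a·p₁ + b·p₂ ≈ (-0.959, -0.282, 0.000); φ = arcsin(p_z) ≈ 0.00°, λ = atan2(p_y, p_x) ≈ -163.60°.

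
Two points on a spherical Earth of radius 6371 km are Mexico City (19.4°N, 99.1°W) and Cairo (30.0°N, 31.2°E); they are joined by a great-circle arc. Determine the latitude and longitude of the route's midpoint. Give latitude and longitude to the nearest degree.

Convert each endpoint to a unit vector on the sphere (x = cos φ cos λ, y = cos φ sin λ, z = sin φ).
The central angle between the endpoints is δ = arccos(p₁·p₂) ≈ 1.941 rad (111.2°).
Interpolate at f = 1/2 with slerp weights a = sin((1−f)δ)/sin δ ≈ 0.885, b = sin(fδ)/sin δ ≈ 0.885.
p = a·p₁ + b·p₂ ≈ (0.524, -0.427, 0.737); φ = arcsin(p_z) ≈ 47.46°, λ = atan2(p_y, p_x) ≈ -39.21°.

≈ 47°N, 39°W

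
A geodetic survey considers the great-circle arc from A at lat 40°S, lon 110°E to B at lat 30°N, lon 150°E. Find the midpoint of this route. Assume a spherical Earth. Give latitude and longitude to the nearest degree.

≈ lat 5°S, lon 131°E

The haversine formula gives a central angle δ ≈ 1.383 rad (79.2°) between the endpoints.
Interpolate at f = 1/2 with slerp weights a = sin((1−f)δ)/sin δ ≈ 0.649, b = sin(fδ)/sin δ ≈ 0.649.
p = a·p₁ + b·p₂ ≈ (-0.657, 0.748, -0.093); φ = arcsin(p_z) ≈ -5.32°, λ = atan2(p_y, p_x) ≈ 131.28°.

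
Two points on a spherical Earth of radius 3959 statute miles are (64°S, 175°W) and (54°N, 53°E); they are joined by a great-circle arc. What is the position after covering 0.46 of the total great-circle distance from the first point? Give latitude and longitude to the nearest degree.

Convert each endpoint to a unit vector on the sphere (x = cos φ cos λ, y = cos φ sin λ, z = sin φ).
The central angle between the endpoints is δ = arccos(p₁·p₂) ≈ 2.690 rad (154.1°).
Interpolate at f = 0.46 with slerp weights a = sin((1−f)δ)/sin δ ≈ 2.273, b = sin(fδ)/sin δ ≈ 2.163.
p = a·p₁ + b·p₂ ≈ (-0.228, 0.929, -0.293); φ = arcsin(p_z) ≈ -17.05°, λ = atan2(p_y, p_x) ≈ 103.77°.

≈ (17°S, 104°E)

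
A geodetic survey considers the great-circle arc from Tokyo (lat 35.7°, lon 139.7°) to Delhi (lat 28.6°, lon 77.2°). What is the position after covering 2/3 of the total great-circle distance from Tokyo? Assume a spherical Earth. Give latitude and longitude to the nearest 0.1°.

≈ lat 34.6°, lon 96.6°

Write both endpoints as unit vectors p₁, p₂ with components (cos φ cos λ, cos φ sin λ, sin φ).
The central angle between the endpoints is δ = arccos(p₁·p₂) ≈ 0.917 rad (52.5°).
Interpolate at f = 2/3 with slerp weights a = sin((1−f)δ)/sin δ ≈ 0.379, b = sin(fδ)/sin δ ≈ 0.723.
p = a·p₁ + b·p₂ ≈ (-0.094, 0.818, 0.567); φ = arcsin(p_z) ≈ 34.56°, λ = atan2(p_y, p_x) ≈ 96.56°.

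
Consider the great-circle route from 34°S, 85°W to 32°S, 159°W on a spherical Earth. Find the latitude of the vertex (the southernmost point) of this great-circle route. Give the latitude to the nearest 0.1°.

The great circle lies in the plane with unit normal n̂ = (p₁ × p₂)/|p₁ × p₂|.
Here n̂_z ≈ -0.775; the vertex latitude is φ_max = arccos|n̂_z| ≈ 39.2°.

≈ 39.2°S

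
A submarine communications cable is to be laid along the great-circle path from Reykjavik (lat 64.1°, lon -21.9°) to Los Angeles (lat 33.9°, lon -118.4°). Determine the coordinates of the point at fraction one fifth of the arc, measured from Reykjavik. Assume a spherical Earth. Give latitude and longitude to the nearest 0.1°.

Convert each endpoint to a unit vector on the sphere (x = cos φ cos λ, y = cos φ sin λ, z = sin φ).
The central angle between the endpoints is δ = arccos(p₁·p₂) ≈ 1.092 rad (62.6°).
Interpolate at f = 1/5 with slerp weights a = sin((1−f)δ)/sin δ ≈ 0.864, b = sin(fδ)/sin δ ≈ 0.244.
p = a·p₁ + b·p₂ ≈ (0.254, -0.319, 0.913); φ = arcsin(p_z) ≈ 65.95°, λ = atan2(p_y, p_x) ≈ -51.50°.

≈ lat 65.9°, lon -51.5°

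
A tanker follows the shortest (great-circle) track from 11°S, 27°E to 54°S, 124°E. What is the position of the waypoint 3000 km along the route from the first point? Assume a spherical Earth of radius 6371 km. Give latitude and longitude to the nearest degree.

≈ 32°S, 45°E

From cos δ = sin φ₁ sin φ₂ + cos φ₁ cos φ₂ cos Δλ, the central angle is δ ≈ 1.487 rad (85.2°). The total great-circle distance is δ·R ≈ 1.487 × 6371 ≈ 9471 km, so the target fraction is f = 3000/9471 ≈ 0.317.
Interpolate at f ≈ 0.317 with slerp weights a = sin((1−f)δ)/sin δ ≈ 0.853, b = sin(fδ)/sin δ ≈ 0.455.
p = a·p₁ + b·p₂ ≈ (0.596, 0.602, -0.531); φ = arcsin(p_z) ≈ -32.08°, λ = atan2(p_y, p_x) ≈ 45.27°.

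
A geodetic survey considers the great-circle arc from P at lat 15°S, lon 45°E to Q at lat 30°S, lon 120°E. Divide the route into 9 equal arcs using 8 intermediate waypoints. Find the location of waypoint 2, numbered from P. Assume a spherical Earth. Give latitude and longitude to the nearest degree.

Write both endpoints as unit vectors p₁, p₂ with components (cos φ cos λ, cos φ sin λ, sin φ).
The central angle between the endpoints is δ = arccos(p₁·p₂) ≈ 1.218 rad (69.8°).
Interpolate at f = 2/9 with slerp weights a = sin((1−f)δ)/sin δ ≈ 0.865, b = sin(fδ)/sin δ ≈ 0.285.
p = a·p₁ + b·p₂ ≈ (0.468, 0.805, -0.366); φ = arcsin(p_z) ≈ -21.49°, λ = atan2(p_y, p_x) ≈ 59.84°.

≈ lat 21°S, lon 60°E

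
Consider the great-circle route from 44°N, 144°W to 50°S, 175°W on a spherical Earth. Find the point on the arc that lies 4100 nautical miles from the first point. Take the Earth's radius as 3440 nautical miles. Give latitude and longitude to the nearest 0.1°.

≈ 21.9°S, 163.5°W

From cos δ = sin φ₁ sin φ₂ + cos φ₁ cos φ₂ cos Δλ, the central angle is δ ≈ 1.707 rad (97.8°). The total great-circle distance is δ·R ≈ 1.707 × 3440 ≈ 5872 nmi, so the target fraction is f = 4100/5872 ≈ 0.698.
Interpolate at f ≈ 0.698 with slerp weights a = sin((1−f)δ)/sin δ ≈ 0.497, b = sin(fδ)/sin δ ≈ 0.938.
p = a·p₁ + b·p₂ ≈ (-0.890, -0.263, -0.373); φ = arcsin(p_z) ≈ -21.90°, λ = atan2(p_y, p_x) ≈ -163.55°.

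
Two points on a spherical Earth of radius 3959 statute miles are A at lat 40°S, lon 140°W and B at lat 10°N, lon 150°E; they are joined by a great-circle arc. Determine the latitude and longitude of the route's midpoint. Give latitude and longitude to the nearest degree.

≈ lat 18°S, lon 180°E

The haversine formula gives a central angle δ ≈ 1.424 rad (81.6°) between the endpoints.
Interpolate at f = 1/2 with slerp weights a = sin((1−f)δ)/sin δ ≈ 0.660, b = sin(fδ)/sin δ ≈ 0.660.
p = a·p₁ + b·p₂ ≈ (-0.951, -0.000, -0.310); φ = arcsin(p_z) ≈ -18.05°, λ = atan2(p_y, p_x) ≈ -180.00°.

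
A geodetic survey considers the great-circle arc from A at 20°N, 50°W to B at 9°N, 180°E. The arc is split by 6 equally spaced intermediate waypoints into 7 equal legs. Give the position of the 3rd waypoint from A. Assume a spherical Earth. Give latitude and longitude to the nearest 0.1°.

Convert each endpoint to a unit vector on the sphere (x = cos φ cos λ, y = cos φ sin λ, z = sin φ).
The central angle between the endpoints is δ = arccos(p₁·p₂) ≈ 2.145 rad (122.9°).
Interpolate at f = 3/7 with slerp weights a = sin((1−f)δ)/sin δ ≈ 1.121, b = sin(fδ)/sin δ ≈ 0.947.
p = a·p₁ + b·p₂ ≈ (-0.258, -0.807, 0.531); φ = arcsin(p_z) ≈ 32.10°, λ = atan2(p_y, p_x) ≈ -107.76°.

≈ 32.1°N, 107.8°W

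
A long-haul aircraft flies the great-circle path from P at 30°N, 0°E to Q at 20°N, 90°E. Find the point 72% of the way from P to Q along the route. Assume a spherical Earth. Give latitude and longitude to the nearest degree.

Convert each endpoint to a unit vector on the sphere (x = cos φ cos λ, y = cos φ sin λ, z = sin φ).
The central angle between the endpoints is δ = arccos(p₁·p₂) ≈ 1.399 rad (80.2°).
Interpolate at f = 0.72 with slerp weights a = sin((1−f)δ)/sin δ ≈ 0.387, b = sin(fδ)/sin δ ≈ 0.858.
p = a·p₁ + b·p₂ ≈ (0.336, 0.806, 0.487); φ = arcsin(p_z) ≈ 29.16°, λ = atan2(p_y, p_x) ≈ 67.40°.

≈ 29°N, 67°E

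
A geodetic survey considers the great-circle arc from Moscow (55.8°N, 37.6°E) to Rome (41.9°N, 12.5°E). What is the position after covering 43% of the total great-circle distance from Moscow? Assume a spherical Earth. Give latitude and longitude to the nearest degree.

≈ (50°N, 25°E)

Write both endpoints as unit vectors p₁, p₂ with components (cos φ cos λ, cos φ sin λ, sin φ).
The central angle between the endpoints is δ = arccos(p₁·p₂) ≈ 0.373 rad (21.4°).
Interpolate at f = 0.43 with slerp weights a = sin((1−f)δ)/sin δ ≈ 0.579, b = sin(fδ)/sin δ ≈ 0.438.
p = a·p₁ + b·p₂ ≈ (0.576, 0.269, 0.772); φ = arcsin(p_z) ≈ 50.50°, λ = atan2(p_y, p_x) ≈ 25.04°.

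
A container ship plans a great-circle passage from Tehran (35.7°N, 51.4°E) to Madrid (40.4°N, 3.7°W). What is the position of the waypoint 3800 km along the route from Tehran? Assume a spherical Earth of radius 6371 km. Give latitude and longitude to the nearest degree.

Convert each endpoint to a unit vector on the sphere (x = cos φ cos λ, y = cos φ sin λ, z = sin φ).
The central angle between the endpoints is δ = arccos(p₁·p₂) ≈ 0.749 rad (42.9°). The total great-circle distance is δ·R ≈ 0.749 × 6371 ≈ 4775 km, so the target fraction is f = 3800/4775 ≈ 0.796.
Interpolate at f ≈ 0.796 with slerp weights a = sin((1−f)δ)/sin δ ≈ 0.224, b = sin(fδ)/sin δ ≈ 0.825.
p = a·p₁ + b·p₂ ≈ (0.740, 0.101, 0.665); φ = arcsin(p_z) ≈ 41.68°, λ = atan2(p_y, p_x) ≈ 7.81°.

≈ 42°N, 8°E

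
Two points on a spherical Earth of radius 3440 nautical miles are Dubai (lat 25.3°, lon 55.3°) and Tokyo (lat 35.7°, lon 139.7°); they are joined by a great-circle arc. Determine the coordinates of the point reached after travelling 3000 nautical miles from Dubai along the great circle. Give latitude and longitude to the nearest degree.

Write both endpoints as unit vectors p₁, p₂ with components (cos φ cos λ, cos φ sin λ, sin φ).
The central angle between the endpoints is δ = arccos(p₁·p₂) ≈ 1.244 rad (71.3°). The total great-circle distance is δ·R ≈ 1.244 × 3440 ≈ 4279 nmi, so the target fraction is f = 3000/4279 ≈ 0.701.
Interpolate at f ≈ 0.701 with slerp weights a = sin((1−f)δ)/sin δ ≈ 0.384, b = sin(fδ)/sin δ ≈ 0.808.
p = a·p₁ + b·p₂ ≈ (-0.303, 0.710, 0.636); φ = arcsin(p_z) ≈ 39.48°, λ = atan2(p_y, p_x) ≈ 113.13°.

≈ lat 39°, lon 113°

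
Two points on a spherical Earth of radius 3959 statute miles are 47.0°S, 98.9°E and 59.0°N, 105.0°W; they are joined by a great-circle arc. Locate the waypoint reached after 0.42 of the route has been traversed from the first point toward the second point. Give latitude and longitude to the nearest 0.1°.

≈ 11.6°N, 137.2°E

Convert each endpoint to a unit vector on the sphere (x = cos φ cos λ, y = cos φ sin λ, z = sin φ).
The central angle between the endpoints is δ = arccos(p₁·p₂) ≈ 2.818 rad (161.4°).
Interpolate at f = 0.42 with slerp weights a = sin((1−f)δ)/sin δ ≈ 3.136, b = sin(fδ)/sin δ ≈ 2.910.
p = a·p₁ + b·p₂ ≈ (-0.719, 0.666, 0.200); φ = arcsin(p_z) ≈ 11.57°, λ = atan2(p_y, p_x) ≈ 137.20°.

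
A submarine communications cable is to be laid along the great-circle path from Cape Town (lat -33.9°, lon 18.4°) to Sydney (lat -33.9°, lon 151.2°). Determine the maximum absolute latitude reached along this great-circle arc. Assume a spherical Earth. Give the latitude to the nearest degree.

The great circle lies in the plane with unit normal n̂ = (p₁ × p₂)/|p₁ × p₂|.
Here n̂_z ≈ +0.512; the vertex latitude is φ_max = arccos|n̂_z| ≈ 59.2°.
Check via Clairaut: cos φ_max = |cos φ₁| · sin C = cos(33.9°)·sin(141.9°) ≈ 0.512, again giving ≈ 59.2°.

≈ -59°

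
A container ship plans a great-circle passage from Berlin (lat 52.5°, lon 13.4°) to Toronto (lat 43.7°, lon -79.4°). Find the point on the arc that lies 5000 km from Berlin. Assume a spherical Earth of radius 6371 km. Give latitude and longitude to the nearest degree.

≈ lat 52°, lon -64°

The haversine formula gives a central angle δ ≈ 1.016 rad (58.2°) between the endpoints. The total great-circle distance is δ·R ≈ 1.016 × 6371 ≈ 6474 km, so the target fraction is f = 5000/6474 ≈ 0.772.
Interpolate at f ≈ 0.772 with slerp weights a = sin((1−f)δ)/sin δ ≈ 0.270, b = sin(fδ)/sin δ ≈ 0.831.
p = a·p₁ + b·p₂ ≈ (0.270, -0.553, 0.788); φ = arcsin(p_z) ≈ 52.03°, λ = atan2(p_y, p_x) ≈ -63.94°.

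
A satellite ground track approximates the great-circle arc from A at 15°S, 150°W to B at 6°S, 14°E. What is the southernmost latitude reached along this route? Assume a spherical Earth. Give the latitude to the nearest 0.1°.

≈ 53.3°S

The great circle lies in the plane with unit normal n̂ = (p₁ × p₂)/|p₁ × p₂|.
Here n̂_z ≈ +0.597; the vertex latitude is φ_max = arccos|n̂_z| ≈ 53.3°.
Check via Clairaut: cos φ_max = |cos φ₁| · sin C = cos(15.0°)·sin(141.8°) ≈ 0.597, again giving ≈ 53.3°.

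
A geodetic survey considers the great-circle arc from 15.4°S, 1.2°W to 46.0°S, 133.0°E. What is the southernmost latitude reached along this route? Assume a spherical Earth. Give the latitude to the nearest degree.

≈ 60°S

The great circle lies in the plane with unit normal n̂ = (p₁ × p₂)/|p₁ × p₂|.
Here n̂_z ≈ +0.500; the vertex latitude is φ_max = arccos|n̂_z| ≈ 60.0°.
Check via Clairaut: cos φ_max = |cos φ₁| · sin C = cos(15.4°)·sin(148.8°) ≈ 0.500, again giving ≈ 60.0°.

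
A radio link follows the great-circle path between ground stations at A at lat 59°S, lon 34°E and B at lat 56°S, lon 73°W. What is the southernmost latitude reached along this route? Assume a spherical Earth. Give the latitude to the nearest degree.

≈ 69°S

The great circle lies in the plane with unit normal n̂ = (p₁ × p₂)/|p₁ × p₂|.
Here n̂_z ≈ -0.353; the vertex latitude is φ_max = arccos|n̂_z| ≈ 69.3°.
Check via Clairaut: cos φ_max = |cos φ₁| · sin C = cos(59.0°)·sin(136.7°) ≈ 0.353, again giving ≈ 69.3°.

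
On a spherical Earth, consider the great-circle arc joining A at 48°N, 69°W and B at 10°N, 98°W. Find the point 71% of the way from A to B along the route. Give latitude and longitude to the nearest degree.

≈ 22°N, 92°W

Convert each endpoint to a unit vector on the sphere (x = cos φ cos λ, y = cos φ sin λ, z = sin φ).
The central angle between the endpoints is δ = arccos(p₁·p₂) ≈ 0.788 rad (45.1°).
Interpolate at f = 0.71 with slerp weights a = sin((1−f)δ)/sin δ ≈ 0.320, b = sin(fδ)/sin δ ≈ 0.749.
p = a·p₁ + b·p₂ ≈ (-0.026, -0.930, 0.367); φ = arcsin(p_z) ≈ 21.56°, λ = atan2(p_y, p_x) ≈ -91.60°.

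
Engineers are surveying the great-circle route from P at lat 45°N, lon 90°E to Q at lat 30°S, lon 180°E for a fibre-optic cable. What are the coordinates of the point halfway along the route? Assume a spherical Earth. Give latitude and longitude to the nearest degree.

Write both endpoints as unit vectors p₁, p₂ with components (cos φ cos λ, cos φ sin λ, sin φ).
The central angle between the endpoints is δ = arccos(p₁·p₂) ≈ 1.932 rad (110.7°).
Interpolate at f = 1/2 with slerp weights a = sin((1−f)δ)/sin δ ≈ 0.879, b = sin(fδ)/sin δ ≈ 0.879.
p = a·p₁ + b·p₂ ≈ (-0.762, 0.622, 0.182); φ = arcsin(p_z) ≈ 10.49°, λ = atan2(p_y, p_x) ≈ 140.77°.

≈ lat 10°N, lon 141°E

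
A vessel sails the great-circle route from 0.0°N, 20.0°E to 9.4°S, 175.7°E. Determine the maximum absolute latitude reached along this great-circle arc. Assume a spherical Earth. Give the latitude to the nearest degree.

≈ 22°S

The great circle lies in the plane with unit normal n̂ = (p₁ × p₂)/|p₁ × p₂|.
Here n̂_z ≈ +0.928; the vertex latitude is φ_max = arccos|n̂_z| ≈ 21.9°.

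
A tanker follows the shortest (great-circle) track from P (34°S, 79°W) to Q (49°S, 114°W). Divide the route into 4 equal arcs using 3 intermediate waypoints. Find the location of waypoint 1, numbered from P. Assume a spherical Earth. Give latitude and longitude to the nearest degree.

≈ (39°S, 86°W)

Convert each endpoint to a unit vector on the sphere (x = cos φ cos λ, y = cos φ sin λ, z = sin φ).
The central angle between the endpoints is δ = arccos(p₁·p₂) ≈ 0.521 rad (29.8°).
Interpolate at f = 1/4 with slerp weights a = sin((1−f)δ)/sin δ ≈ 0.765, b = sin(fδ)/sin δ ≈ 0.261.
p = a·p₁ + b·p₂ ≈ (0.051, -0.779, -0.625); φ = arcsin(p_z) ≈ -38.67°, λ = atan2(p_y, p_x) ≈ -86.22°.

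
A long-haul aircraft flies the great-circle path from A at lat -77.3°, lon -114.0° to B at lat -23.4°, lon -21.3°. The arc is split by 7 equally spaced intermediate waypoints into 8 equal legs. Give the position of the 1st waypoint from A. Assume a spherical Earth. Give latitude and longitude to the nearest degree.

≈ lat -76°, lon -78°

From cos δ = sin φ₁ sin φ₂ + cos φ₁ cos φ₂ cos Δλ, the central angle is δ ≈ 1.183 rad (67.8°).
Interpolate at f = 1/8 with slerp weights a = sin((1−f)δ)/sin δ ≈ 0.929, b = sin(fδ)/sin δ ≈ 0.159.
p = a·p₁ + b·p₂ ≈ (0.053, -0.240, -0.969); φ = arcsin(p_z) ≈ -75.79°, λ = atan2(p_y, p_x) ≈ -77.52°.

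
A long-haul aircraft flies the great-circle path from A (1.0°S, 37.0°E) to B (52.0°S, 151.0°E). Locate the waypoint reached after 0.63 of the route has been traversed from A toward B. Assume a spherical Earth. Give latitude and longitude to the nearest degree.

≈ (48°S, 89°E)

Convert each endpoint to a unit vector on the sphere (x = cos φ cos λ, y = cos φ sin λ, z = sin φ).
The central angle between the endpoints is δ = arccos(p₁·p₂) ≈ 1.810 rad (103.7°).
Interpolate at f = 0.63 with slerp weights a = sin((1−f)δ)/sin δ ≈ 0.639, b = sin(fδ)/sin δ ≈ 0.935.
p = a·p₁ + b·p₂ ≈ (0.006, 0.664, -0.748); φ = arcsin(p_z) ≈ -48.43°, λ = atan2(p_y, p_x) ≈ 89.44°.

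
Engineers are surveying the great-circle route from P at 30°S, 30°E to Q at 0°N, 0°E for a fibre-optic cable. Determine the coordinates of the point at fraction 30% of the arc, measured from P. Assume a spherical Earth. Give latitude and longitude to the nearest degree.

Write both endpoints as unit vectors p₁, p₂ with components (cos φ cos λ, cos φ sin λ, sin φ).
The central angle between the endpoints is δ = arccos(p₁·p₂) ≈ 0.723 rad (41.4°).
Interpolate at f = 0.30 with slerp weights a = sin((1−f)δ)/sin δ ≈ 0.733, b = sin(fδ)/sin δ ≈ 0.325.
p = a·p₁ + b·p₂ ≈ (0.875, 0.317, -0.366); φ = arcsin(p_z) ≈ -21.49°, λ = atan2(p_y, p_x) ≈ 19.93°.

≈ 21°S, 20°E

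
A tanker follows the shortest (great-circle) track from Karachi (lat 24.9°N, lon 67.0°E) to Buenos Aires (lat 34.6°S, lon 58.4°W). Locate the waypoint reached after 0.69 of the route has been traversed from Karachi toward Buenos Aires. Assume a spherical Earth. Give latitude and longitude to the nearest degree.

≈ lat 23°S, lon 13°W

Write both endpoints as unit vectors p₁, p₂ with components (cos φ cos λ, cos φ sin λ, sin φ).
The central angle between the endpoints is δ = arccos(p₁·p₂) ≈ 2.307 rad (132.2°).
Interpolate at f = 0.69 with slerp weights a = sin((1−f)δ)/sin δ ≈ 0.885, b = sin(fδ)/sin δ ≈ 1.349.
p = a·p₁ + b·p₂ ≈ (0.896, -0.207, -0.394); φ = arcsin(p_z) ≈ -23.18°, λ = atan2(p_y, p_x) ≈ -13.02°.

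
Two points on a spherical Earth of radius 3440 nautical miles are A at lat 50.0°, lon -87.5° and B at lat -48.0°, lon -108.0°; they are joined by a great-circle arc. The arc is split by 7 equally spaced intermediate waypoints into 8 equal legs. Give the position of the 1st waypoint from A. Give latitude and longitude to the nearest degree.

≈ lat 38°, lon -91°

Write both endpoints as unit vectors p₁, p₂ with components (cos φ cos λ, cos φ sin λ, sin φ).
The central angle between the endpoints is δ = arccos(p₁·p₂) ≈ 1.738 rad (99.6°).
Interpolate at f = 1/8 with slerp weights a = sin((1−f)δ)/sin δ ≈ 1.013, b = sin(fδ)/sin δ ≈ 0.219.
p = a·p₁ + b·p₂ ≈ (-0.017, -0.790, 0.613); φ = arcsin(p_z) ≈ 37.84°, λ = atan2(p_y, p_x) ≈ -91.22°.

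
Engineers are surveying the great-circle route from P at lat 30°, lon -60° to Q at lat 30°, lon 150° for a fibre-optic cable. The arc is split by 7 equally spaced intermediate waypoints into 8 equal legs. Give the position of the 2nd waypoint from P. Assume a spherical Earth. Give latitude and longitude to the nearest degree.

Write both endpoints as unit vectors p₁, p₂ with components (cos φ cos λ, cos φ sin λ, sin φ).
The central angle between the endpoints is δ = arccos(p₁·p₂) ≈ 1.982 rad (113.5°).
Interpolate at f = 2/8 with slerp weights a = sin((1−f)δ)/sin δ ≈ 1.087, b = sin(fδ)/sin δ ≈ 0.519.
p = a·p₁ + b·p₂ ≈ (0.082, -0.591, 0.803); φ = arcsin(p_z) ≈ 53.40°, λ = atan2(p_y, p_x) ≈ -82.12°.

≈ lat 53°, lon -82°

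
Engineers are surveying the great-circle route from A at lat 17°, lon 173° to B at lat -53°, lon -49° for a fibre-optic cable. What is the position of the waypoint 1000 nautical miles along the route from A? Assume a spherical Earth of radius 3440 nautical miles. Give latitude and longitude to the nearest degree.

≈ lat 3°, lon -178°

Write both endpoints as unit vectors p₁, p₂ with components (cos φ cos λ, cos φ sin λ, sin φ).
The central angle between the endpoints is δ = arccos(p₁·p₂) ≈ 2.293 rad (131.4°). The total great-circle distance is δ·R ≈ 2.293 × 3440 ≈ 7889 nmi, so the target fraction is f = 1000/7889 ≈ 0.127.
Interpolate at f ≈ 0.127 with slerp weights a = sin((1−f)δ)/sin δ ≈ 1.211, b = sin(fδ)/sin δ ≈ 0.382.
p = a·p₁ + b·p₂ ≈ (-0.998, -0.032, 0.049); φ = arcsin(p_z) ≈ 2.80°, λ = atan2(p_y, p_x) ≈ -178.14°.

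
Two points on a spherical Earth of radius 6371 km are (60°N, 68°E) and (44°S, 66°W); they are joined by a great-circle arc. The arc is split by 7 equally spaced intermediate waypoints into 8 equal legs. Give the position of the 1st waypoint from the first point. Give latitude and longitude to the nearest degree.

≈ (58°N, 32°E)

The haversine formula gives a central angle δ ≈ 2.590 rad (148.4°) between the endpoints.
Interpolate at f = 1/8 with slerp weights a = sin((1−f)δ)/sin δ ≈ 1.464, b = sin(fδ)/sin δ ≈ 0.606.
p = a·p₁ + b·p₂ ≈ (0.452, 0.280, 0.847); φ = arcsin(p_z) ≈ 57.88°, λ = atan2(p_y, p_x) ≈ 31.82°.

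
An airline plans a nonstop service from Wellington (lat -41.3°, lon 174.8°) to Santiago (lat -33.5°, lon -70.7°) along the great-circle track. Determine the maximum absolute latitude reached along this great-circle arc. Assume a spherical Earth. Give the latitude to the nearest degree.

≈ -55°

The great circle lies in the plane with unit normal n̂ = (p₁ × p₂)/|p₁ × p₂|.
Here n̂_z ≈ +0.573; the vertex latitude is φ_max = arccos|n̂_z| ≈ 55.0°.
Check via Clairaut: cos φ_max = |cos φ₁| · sin C = cos(41.3°)·sin(130.3°) ≈ 0.573, again giving ≈ 55.0°.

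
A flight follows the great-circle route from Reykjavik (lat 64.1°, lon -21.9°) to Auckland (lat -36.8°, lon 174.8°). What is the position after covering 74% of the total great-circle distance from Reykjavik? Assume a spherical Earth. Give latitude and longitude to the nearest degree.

≈ lat 1°, lon -176°

Write both endpoints as unit vectors p₁, p₂ with components (cos φ cos λ, cos φ sin λ, sin φ).
The central angle between the endpoints is δ = arccos(p₁·p₂) ≈ 2.634 rad (150.9°).
Interpolate at f = 0.74 with slerp weights a = sin((1−f)δ)/sin δ ≈ 1.301, b = sin(fδ)/sin δ ≈ 1.911.
p = a·p₁ + b·p₂ ≈ (-0.997, -0.073, 0.025); φ = arcsin(p_z) ≈ 1.45°, λ = atan2(p_y, p_x) ≈ -175.80°.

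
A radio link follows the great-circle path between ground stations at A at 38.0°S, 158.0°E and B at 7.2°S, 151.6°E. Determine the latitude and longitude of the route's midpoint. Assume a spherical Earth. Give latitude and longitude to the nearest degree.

≈ 23°S, 154°E

Write both endpoints as unit vectors p₁, p₂ with components (cos φ cos λ, cos φ sin λ, sin φ).
The central angle between the endpoints is δ = arccos(p₁·p₂) ≈ 0.547 rad (31.3°).
Interpolate at f = 1/2 with slerp weights a = sin((1−f)δ)/sin δ ≈ 0.519, b = sin(fδ)/sin δ ≈ 0.519.
p = a·p₁ + b·p₂ ≈ (-0.833, 0.398, -0.385); φ = arcsin(p_z) ≈ -22.63°, λ = atan2(p_y, p_x) ≈ 154.43°.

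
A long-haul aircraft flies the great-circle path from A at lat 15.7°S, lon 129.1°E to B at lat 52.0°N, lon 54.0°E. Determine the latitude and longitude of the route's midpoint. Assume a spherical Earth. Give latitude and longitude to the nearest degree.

≈ lat 22°N, lon 101°E

Write both endpoints as unit vectors p₁, p₂ with components (cos φ cos λ, cos φ sin λ, sin φ).
The central angle between the endpoints is δ = arccos(p₁·p₂) ≈ 1.632 rad (93.5°).
Interpolate at f = 1/2 with slerp weights a = sin((1−f)δ)/sin δ ≈ 0.730, b = sin(fδ)/sin δ ≈ 0.730.
p = a·p₁ + b·p₂ ≈ (-0.179, 0.909, 0.378); φ = arcsin(p_z) ≈ 22.18°, λ = atan2(p_y, p_x) ≈ 101.14°.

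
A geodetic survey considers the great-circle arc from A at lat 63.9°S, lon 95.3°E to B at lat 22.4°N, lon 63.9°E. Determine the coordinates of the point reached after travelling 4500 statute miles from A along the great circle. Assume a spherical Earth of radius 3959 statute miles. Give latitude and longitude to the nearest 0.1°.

≈ lat 1.6°S, lon 69.4°E

Convert each endpoint to a unit vector on the sphere (x = cos φ cos λ, y = cos φ sin λ, z = sin φ).
The central angle between the endpoints is δ = arccos(p₁·p₂) ≈ 1.566 rad (89.7°). The total great-circle distance is δ·R ≈ 1.566 × 3959 ≈ 6199 mi, so the target fraction is f = 4500/6199 ≈ 0.726.
Interpolate at f ≈ 0.726 with slerp weights a = sin((1−f)δ)/sin δ ≈ 0.416, b = sin(fδ)/sin δ ≈ 0.907.
p = a·p₁ + b·p₂ ≈ (0.352, 0.936, -0.028); φ = arcsin(p_z) ≈ -1.60°, λ = atan2(p_y, p_x) ≈ 69.38°.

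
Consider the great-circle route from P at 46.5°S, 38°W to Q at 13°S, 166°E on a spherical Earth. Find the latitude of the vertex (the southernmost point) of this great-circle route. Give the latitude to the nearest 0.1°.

≈ 72.2°S

The great circle lies in the plane with unit normal n̂ = (p₁ × p₂)/|p₁ × p₂|.
Here n̂_z ≈ -0.305; the vertex latitude is φ_max = arccos|n̂_z| ≈ 72.2°.
Check via Clairaut: cos φ_max = |cos φ₁| · sin C = cos(46.5°)·sin(153.7°) ≈ 0.305, again giving ≈ 72.2°.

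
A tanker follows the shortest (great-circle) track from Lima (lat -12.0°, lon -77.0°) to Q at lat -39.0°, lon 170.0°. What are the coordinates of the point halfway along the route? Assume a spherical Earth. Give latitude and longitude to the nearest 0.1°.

≈ lat -40.4°, lon -123.7°

Convert each endpoint to a unit vector on the sphere (x = cos φ cos λ, y = cos φ sin λ, z = sin φ).
The central angle between the endpoints is δ = arccos(p₁·p₂) ≈ 1.738 rad (99.6°).
Interpolate at f = 1/2 with slerp weights a = sin((1−f)δ)/sin δ ≈ 0.774, b = sin(fδ)/sin δ ≈ 0.774.
p = a·p₁ + b·p₂ ≈ (-0.422, -0.634, -0.648); φ = arcsin(p_z) ≈ -40.42°, λ = atan2(p_y, p_x) ≈ -123.68°.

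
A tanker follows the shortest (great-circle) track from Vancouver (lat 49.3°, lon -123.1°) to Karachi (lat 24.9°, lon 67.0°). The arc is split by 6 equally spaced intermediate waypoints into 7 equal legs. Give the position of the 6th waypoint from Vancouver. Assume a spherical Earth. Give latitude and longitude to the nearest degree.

≈ lat 40°, lon 69°

Convert each endpoint to a unit vector on the sphere (x = cos φ cos λ, y = cos φ sin λ, z = sin φ).
The central angle between the endpoints is δ = arccos(p₁·p₂) ≈ 1.837 rad (105.3°).
Interpolate at f = 6/7 with slerp weights a = sin((1−f)δ)/sin δ ≈ 0.269, b = sin(fδ)/sin δ ≈ 1.037.
p = a·p₁ + b·p₂ ≈ (0.272, 0.719, 0.640); φ = arcsin(p_z) ≈ 39.81°, λ = atan2(p_y, p_x) ≈ 69.29°.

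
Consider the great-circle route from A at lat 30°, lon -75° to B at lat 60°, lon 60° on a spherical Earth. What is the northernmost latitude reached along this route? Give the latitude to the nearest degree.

≈ 72°

The great circle lies in the plane with unit normal n̂ = (p₁ × p₂)/|p₁ × p₂|.
Here n̂_z ≈ +0.309; the vertex latitude is φ_max = arccos|n̂_z| ≈ 72.0°.
Check via Clairaut: cos φ_max = |cos φ₁| · sin C = cos(30.0°)·sin(20.9°) ≈ 0.309, again giving ≈ 72.0°.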